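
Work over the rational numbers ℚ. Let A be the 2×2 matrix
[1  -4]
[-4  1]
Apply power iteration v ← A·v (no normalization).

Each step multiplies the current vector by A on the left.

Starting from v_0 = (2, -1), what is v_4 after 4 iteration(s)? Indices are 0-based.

v_0 = (2, -1).
v_1 = A·v_0 = (6, -9).
v_2 = A·v_1 = (42, -33).
v_3 = A·v_2 = (174, -201).
v_4 = A·v_3 = (978, -897).

v_4 = (978, -897)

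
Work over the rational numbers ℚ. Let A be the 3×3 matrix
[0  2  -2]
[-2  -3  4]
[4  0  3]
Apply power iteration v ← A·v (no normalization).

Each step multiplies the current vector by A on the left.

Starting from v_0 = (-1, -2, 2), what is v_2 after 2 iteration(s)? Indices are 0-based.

v_0 = (-1, -2, 2).
v_1 = A·v_0 = (-8, 16, 2).
v_2 = A·v_1 = (28, -24, -26).

v_2 = (28, -24, -26)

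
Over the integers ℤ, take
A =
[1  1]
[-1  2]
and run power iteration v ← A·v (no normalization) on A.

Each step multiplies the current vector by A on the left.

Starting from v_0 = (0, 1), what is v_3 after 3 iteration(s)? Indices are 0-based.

v_3 = (6, 3)

v_0 = (0, 1).
v_1 = A·v_0 = (1, 2).
v_2 = A·v_1 = (3, 3).
v_3 = A·v_2 = (6, 3).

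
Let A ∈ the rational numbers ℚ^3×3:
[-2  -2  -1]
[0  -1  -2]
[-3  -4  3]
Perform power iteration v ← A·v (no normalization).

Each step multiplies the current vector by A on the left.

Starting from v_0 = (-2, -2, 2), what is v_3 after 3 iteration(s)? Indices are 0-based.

v_3 = (82, -62, 386)

v_0 = (-2, -2, 2).
v_1 = A·v_0 = (6, -2, 20).
v_2 = A·v_1 = (-28, -38, 50).
v_3 = A·v_2 = (82, -62, 386).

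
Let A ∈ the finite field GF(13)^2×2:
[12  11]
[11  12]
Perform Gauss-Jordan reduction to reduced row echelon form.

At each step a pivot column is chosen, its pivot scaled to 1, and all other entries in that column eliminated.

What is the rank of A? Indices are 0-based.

rank = 2

step 1: normalize row 0 (÷12) = (1, 2)
  row 1: subtract 11×row0 = (0, 3)
step 2: normalize row 1 (÷3) = (0, 1)
  row 0: subtract 2×row1 = (1, 0)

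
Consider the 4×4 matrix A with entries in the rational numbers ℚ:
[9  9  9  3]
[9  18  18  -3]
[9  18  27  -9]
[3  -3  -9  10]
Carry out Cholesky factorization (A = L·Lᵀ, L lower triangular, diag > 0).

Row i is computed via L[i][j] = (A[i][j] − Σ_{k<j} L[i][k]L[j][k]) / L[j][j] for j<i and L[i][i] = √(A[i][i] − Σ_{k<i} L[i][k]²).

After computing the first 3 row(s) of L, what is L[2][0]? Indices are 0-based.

L[2][0] = 3

Step 1: L[0][0] = √(9) = 3.
  L[1][0] = (9) / L[0][0] = 3.
Step 2: L[1][1] = √(9) = 3.
  L[2][0] = (9) / L[0][0] = 3.
  L[2][1] = (9) / L[1][1] = 3.
Step 3: L[2][2] = √(9) = 3.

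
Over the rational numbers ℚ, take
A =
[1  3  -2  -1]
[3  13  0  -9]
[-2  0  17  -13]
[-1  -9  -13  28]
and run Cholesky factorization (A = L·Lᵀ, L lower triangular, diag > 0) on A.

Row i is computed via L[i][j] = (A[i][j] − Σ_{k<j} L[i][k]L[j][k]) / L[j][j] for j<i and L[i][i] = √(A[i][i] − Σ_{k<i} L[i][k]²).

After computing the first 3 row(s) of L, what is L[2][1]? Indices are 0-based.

Step 1: L[0][0] = √(1) = 1.
  L[1][0] = (3) / L[0][0] = 3.
Step 2: L[1][1] = √(4) = 2.
  L[2][0] = (-2) / L[0][0] = -2.
  L[2][1] = (6) / L[1][1] = 3.
Step 3: L[2][2] = √(4) = 2.

L[2][1] = 3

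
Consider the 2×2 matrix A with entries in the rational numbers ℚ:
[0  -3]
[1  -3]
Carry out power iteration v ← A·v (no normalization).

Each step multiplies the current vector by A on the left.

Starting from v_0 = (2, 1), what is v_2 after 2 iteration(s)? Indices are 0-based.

v_0 = (2, 1).
v_1 = A·v_0 = (-3, -1).
v_2 = A·v_1 = (3, 0).

v_2 = (3, 0)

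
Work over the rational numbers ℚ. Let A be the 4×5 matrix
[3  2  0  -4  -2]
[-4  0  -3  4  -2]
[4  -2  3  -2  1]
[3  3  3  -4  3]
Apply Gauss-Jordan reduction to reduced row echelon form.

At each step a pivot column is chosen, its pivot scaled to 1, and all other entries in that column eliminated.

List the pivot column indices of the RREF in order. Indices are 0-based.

[1] R0 /= 3  ⇒  (1, 2/3, 0, -4/3, -2/3)
     R1 -= -4·R0  ⇒  (0, 8/3, -3, -4/3, -14/3)
     R2 -= 4·R0  ⇒  (0, -14/3, 3, 10/3, 11/3)
     R3 -= 3·R0  ⇒  (0, 1, 3, 0, 5)
[2] R1 /= 8/3  ⇒  (0, 1, -9/8, -1/2, -7/4)
     R0 -= 2/3·R1  ⇒  (1, 0, 3/4, -1, 1/2)
     R2 -= -14/3·R1  ⇒  (0, 0, -9/4, 1, -9/2)
     R3 -= 1·R1  ⇒  (0, 0, 33/8, 1/2, 27/4)
[3] R2 /= -9/4  ⇒  (0, 0, 1, -4/9, 2)
     R0 -= 3/4·R2  ⇒  (1, 0, 0, -2/3, -1)
     R1 -= -9/8·R2  ⇒  (0, 1, 0, -1, 1/2)
     R3 -= 33/8·R2  ⇒  (0, 0, 0, 7/3, -3/2)
[4] R3 /= 7/3  ⇒  (0, 0, 0, 1, -9/14)
     R0 -= -2/3·R3  ⇒  (1, 0, 0, 0, -10/7)
     R1 -= -1·R3  ⇒  (0, 1, 0, 0, -1/7)
     R2 -= -4/9·R3  ⇒  (0, 0, 1, 0, 12/7)

pivot columns: 0, 1, 2, 3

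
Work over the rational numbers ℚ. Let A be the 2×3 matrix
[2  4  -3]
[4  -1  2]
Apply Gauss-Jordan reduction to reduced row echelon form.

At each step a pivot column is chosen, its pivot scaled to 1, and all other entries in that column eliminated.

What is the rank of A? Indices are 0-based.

rank = 2

[1] R0 /= 2  ⇒  (1, 2, -3/2)
     R1 -= 4·R0  ⇒  (0, -9, 8)
[2] R1 /= -9  ⇒  (0, 1, -8/9)
     R0 -= 2·R1  ⇒  (1, 0, 5/18)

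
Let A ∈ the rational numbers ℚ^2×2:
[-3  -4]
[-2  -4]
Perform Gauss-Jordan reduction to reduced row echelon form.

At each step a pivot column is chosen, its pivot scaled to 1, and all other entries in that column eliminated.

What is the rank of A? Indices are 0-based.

step 1: normalize row 0 (÷-3) = (1, 4/3)
  row 1: subtract -2×row0 = (0, -4/3)
step 2: normalize row 1 (÷-4/3) = (0, 1)
  row 0: subtract 4/3×row1 = (1, 0)

rank = 2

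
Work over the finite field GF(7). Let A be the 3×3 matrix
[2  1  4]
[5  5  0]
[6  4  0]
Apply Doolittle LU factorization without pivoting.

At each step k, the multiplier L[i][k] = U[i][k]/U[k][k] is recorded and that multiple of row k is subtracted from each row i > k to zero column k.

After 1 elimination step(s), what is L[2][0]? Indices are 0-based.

k=0: U[0][0]=2
  eliminate (1,0): mult=6, new row 1: (0, 6, 4); set L[1][0]=6
  eliminate (2,0): mult=3, new row 2: (0, 1, 2); set L[2][0]=3

L[2][0] = 3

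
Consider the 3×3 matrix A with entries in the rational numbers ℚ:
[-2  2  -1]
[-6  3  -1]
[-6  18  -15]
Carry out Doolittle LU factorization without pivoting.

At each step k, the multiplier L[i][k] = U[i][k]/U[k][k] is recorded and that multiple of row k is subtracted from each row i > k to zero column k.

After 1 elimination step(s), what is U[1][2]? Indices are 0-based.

[col 0] pivot -2
  R1 -= 3*R0 → (0, -3, 2)  (L[1][0] := 3)
  R2 -= 3*R0 → (0, 12, -12)  (L[2][0] := 3)

U[1][2] = 2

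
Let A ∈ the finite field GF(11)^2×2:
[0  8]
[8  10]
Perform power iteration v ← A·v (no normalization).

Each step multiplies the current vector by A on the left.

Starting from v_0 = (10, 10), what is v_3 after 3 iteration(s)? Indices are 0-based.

v_0 = (10, 10).
v_1 = A·v_0 = (3, 4).
v_2 = A·v_1 = (10, 9).
v_3 = A·v_2 = (6, 5).

v_3 = (6, 5)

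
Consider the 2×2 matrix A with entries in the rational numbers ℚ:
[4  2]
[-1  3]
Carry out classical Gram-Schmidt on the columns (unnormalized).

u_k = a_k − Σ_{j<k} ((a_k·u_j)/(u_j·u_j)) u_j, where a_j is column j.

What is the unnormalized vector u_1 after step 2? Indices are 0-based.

u_1 = (14/17, 56/17)

Step 1: u_0 = a_0 = (4, -1).
Step 2: u_1 = a_1 − (5/17)·u_0 = (14/17, 56/17).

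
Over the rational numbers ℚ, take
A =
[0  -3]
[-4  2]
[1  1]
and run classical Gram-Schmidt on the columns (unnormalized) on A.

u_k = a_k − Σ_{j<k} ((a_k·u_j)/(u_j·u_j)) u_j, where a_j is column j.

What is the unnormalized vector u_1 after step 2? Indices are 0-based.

u_1 = (-3, 6/17, 24/17)

Step 1: u_0 = a_0 = (0, -4, 1).
Step 2: u_1 = a_1 − (-7/17)·u_0 = (-3, 6/17, 24/17).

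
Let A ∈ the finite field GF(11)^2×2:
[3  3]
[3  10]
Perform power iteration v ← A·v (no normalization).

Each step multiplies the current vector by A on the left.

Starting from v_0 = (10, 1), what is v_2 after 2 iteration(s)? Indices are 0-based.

v_2 = (10, 4)

v_0 = (10, 1).
v_1 = A·v_0 = (0, 7).
v_2 = A·v_1 = (10, 4).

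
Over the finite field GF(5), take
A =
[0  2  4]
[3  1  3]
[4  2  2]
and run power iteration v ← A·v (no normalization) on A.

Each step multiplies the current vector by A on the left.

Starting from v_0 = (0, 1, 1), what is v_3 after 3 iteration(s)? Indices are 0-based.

v_3 = (3, 1, 4)

v_0 = (0, 1, 1).
v_1 = A·v_0 = (1, 4, 4).
v_2 = A·v_1 = (4, 4, 0).
v_3 = A·v_2 = (3, 1, 4).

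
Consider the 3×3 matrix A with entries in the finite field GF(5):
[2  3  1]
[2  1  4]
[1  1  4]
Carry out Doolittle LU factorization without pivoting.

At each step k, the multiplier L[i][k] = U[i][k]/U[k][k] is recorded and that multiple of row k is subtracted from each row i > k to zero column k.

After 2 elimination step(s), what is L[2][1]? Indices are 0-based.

L[2][1] = 4

[col 0] pivot 2
  R1 -= 1*R0 → (0, 3, 3)  (L[1][0] := 1)
  R2 -= 3*R0 → (0, 2, 1)  (L[2][0] := 3)
[col 1] pivot 3
  R2 -= 4*R1 → (0, 0, 4)  (L[2][1] := 4)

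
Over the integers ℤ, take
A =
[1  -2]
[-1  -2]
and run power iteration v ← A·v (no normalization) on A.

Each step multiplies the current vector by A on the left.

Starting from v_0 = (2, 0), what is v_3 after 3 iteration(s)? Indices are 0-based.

v_0 = (2, 0).
v_1 = A·v_0 = (2, -2).
v_2 = A·v_1 = (6, 2).
v_3 = A·v_2 = (2, -10).

v_3 = (2, -10)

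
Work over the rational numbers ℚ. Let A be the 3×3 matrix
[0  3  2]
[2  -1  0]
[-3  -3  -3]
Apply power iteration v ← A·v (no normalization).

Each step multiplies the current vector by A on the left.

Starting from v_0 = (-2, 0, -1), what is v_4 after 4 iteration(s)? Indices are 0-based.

v_0 = (-2, 0, -1).
v_1 = A·v_0 = (-2, -4, 9).
v_2 = A·v_1 = (6, 0, -9).
v_3 = A·v_2 = (-18, 12, 9).
v_4 = A·v_3 = (54, -48, -9).

v_4 = (54, -48, -9)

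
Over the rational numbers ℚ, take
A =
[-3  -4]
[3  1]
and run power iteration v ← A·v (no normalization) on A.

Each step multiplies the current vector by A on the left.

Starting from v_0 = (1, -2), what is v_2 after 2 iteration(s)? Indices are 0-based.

v_0 = (1, -2).
v_1 = A·v_0 = (5, 1).
v_2 = A·v_1 = (-19, 16).

v_2 = (-19, 16)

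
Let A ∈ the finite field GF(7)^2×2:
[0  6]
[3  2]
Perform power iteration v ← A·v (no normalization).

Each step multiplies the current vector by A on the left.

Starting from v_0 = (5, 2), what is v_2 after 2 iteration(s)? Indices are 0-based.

v_2 = (2, 4)

v_0 = (5, 2).
v_1 = A·v_0 = (5, 5).
v_2 = A·v_1 = (2, 4).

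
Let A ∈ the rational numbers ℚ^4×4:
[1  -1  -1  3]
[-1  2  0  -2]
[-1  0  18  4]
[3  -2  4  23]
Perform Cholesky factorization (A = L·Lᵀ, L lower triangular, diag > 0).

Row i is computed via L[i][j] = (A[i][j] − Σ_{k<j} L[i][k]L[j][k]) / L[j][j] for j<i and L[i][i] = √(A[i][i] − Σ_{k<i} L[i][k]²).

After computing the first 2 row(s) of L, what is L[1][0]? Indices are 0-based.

L[1][0] = -1

Step 1: L[0][0] = √(1) = 1.
  L[1][0] = (-1) / L[0][0] = -1.
Step 2: L[1][1] = √(1) = 1.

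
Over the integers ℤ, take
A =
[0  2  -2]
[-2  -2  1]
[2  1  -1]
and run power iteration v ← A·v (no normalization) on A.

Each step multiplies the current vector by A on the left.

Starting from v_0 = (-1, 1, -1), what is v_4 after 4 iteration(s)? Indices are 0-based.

v_4 = (80, -11, -12)

v_0 = (-1, 1, -1).
v_1 = A·v_0 = (4, -1, 0).
v_2 = A·v_1 = (-2, -6, 7).
v_3 = A·v_2 = (-26, 23, -17).
v_4 = A·v_3 = (80, -11, -12).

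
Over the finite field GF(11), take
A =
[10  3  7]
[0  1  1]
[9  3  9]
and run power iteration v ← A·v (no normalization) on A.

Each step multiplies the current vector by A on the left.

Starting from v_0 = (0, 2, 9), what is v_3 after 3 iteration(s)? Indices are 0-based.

v_0 = (0, 2, 9).
v_1 = A·v_0 = (3, 0, 10).
v_2 = A·v_1 = (1, 10, 7).
v_3 = A·v_2 = (1, 6, 3).

v_3 = (1, 6, 3)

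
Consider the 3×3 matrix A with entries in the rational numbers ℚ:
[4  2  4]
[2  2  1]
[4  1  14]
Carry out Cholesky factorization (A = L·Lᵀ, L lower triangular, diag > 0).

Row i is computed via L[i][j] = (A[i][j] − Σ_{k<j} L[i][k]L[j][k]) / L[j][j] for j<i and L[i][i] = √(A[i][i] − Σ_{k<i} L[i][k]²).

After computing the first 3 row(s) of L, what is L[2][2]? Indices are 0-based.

Step 1: L[0][0] = √(4) = 2.
  L[1][0] = (2) / L[0][0] = 1.
Step 2: L[1][1] = √(1) = 1.
  L[2][0] = (4) / L[0][0] = 2.
  L[2][1] = (-1) / L[1][1] = -1.
Step 3: L[2][2] = √(9) = 3.

L[2][2] = 3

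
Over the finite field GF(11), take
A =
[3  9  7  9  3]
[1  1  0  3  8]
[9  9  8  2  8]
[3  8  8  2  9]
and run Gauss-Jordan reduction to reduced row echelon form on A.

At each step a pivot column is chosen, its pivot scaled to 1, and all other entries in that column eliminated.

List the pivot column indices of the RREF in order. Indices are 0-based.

[1] R0 /= 3  ⇒  (1, 3, 6, 3, 1)
     R1 -= 1·R0  ⇒  (0, 9, 5, 0, 7)
     R2 -= 9·R0  ⇒  (0, 4, 9, 8, 10)
     R3 -= 3·R0  ⇒  (0, 10, 1, 4, 6)
[2] R1 /= 9  ⇒  (0, 1, 3, 0, 2)
     R0 -= 3·R1  ⇒  (1, 0, 8, 3, 6)
     R2 -= 4·R1  ⇒  (0, 0, 8, 8, 2)
     R3 -= 10·R1  ⇒  (0, 0, 4, 4, 8)
[3] R2 /= 8  ⇒  (0, 0, 1, 1, 3)
     R0 -= 8·R2  ⇒  (1, 0, 0, 6, 4)
     R1 -= 3·R2  ⇒  (0, 1, 0, 8, 4)
     R3 -= 4·R2  ⇒  (0, 0, 0, 0, 7)
column 3 empty below row 3
[4] R3 /= 7  ⇒  (0, 0, 0, 0, 1)
     R0 -= 4·R3  ⇒  (1, 0, 0, 6, 0)
     R1 -= 4·R3  ⇒  (0, 1, 0, 8, 0)
     R2 -= 3·R3  ⇒  (0, 0, 1, 1, 0)

pivot columns: 0, 1, 2, 4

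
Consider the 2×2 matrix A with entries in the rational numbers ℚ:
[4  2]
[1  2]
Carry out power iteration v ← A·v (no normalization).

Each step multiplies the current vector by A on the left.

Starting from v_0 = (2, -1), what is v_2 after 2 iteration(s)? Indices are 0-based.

v_2 = (24, 6)

v_0 = (2, -1).
v_1 = A·v_0 = (6, 0).
v_2 = A·v_1 = (24, 6).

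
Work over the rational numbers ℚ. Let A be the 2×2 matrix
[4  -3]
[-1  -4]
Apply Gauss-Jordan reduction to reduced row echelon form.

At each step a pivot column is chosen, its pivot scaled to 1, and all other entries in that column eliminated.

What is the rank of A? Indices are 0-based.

rank = 2

[1] R0 /= 4  ⇒  (1, -3/4)
     R1 -= -1·R0  ⇒  (0, -19/4)
[2] R1 /= -19/4  ⇒  (0, 1)
     R0 -= -3/4·R1  ⇒  (1, 0)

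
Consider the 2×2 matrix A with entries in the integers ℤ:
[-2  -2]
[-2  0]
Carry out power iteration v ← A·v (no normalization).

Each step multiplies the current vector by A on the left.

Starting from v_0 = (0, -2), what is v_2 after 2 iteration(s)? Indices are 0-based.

v_0 = (0, -2).
v_1 = A·v_0 = (4, 0).
v_2 = A·v_1 = (-8, -8).

v_2 = (-8, -8)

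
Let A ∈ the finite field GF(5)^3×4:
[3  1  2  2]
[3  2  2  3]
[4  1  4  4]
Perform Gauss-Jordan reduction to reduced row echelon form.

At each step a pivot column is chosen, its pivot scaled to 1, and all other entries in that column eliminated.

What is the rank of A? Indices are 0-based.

rank = 3

[1] R0 /= 3  ⇒  (1, 2, 4, 4)
     R1 -= 3·R0  ⇒  (0, 1, 0, 1)
     R2 -= 4·R0  ⇒  (0, 3, 3, 3)
[2] R1 /= 1  ⇒  (0, 1, 0, 1)
     R0 -= 2·R1  ⇒  (1, 0, 4, 2)
     R2 -= 3·R1  ⇒  (0, 0, 3, 0)
[3] R2 /= 3  ⇒  (0, 0, 1, 0)
     R0 -= 4·R2  ⇒  (1, 0, 0, 2)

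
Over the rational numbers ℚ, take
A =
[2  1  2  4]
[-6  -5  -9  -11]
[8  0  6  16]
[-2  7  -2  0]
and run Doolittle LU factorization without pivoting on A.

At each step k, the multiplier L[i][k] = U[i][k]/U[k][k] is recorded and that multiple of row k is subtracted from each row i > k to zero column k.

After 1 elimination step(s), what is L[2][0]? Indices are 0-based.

[col 0] pivot 2
  R1 -= -3*R0 → (0, -2, -3, 1)  (L[1][0] := -3)
  R2 -= 4*R0 → (0, -4, -2, 0)  (L[2][0] := 4)
  R3 -= -1*R0 → (0, 8, 0, 4)  (L[3][0] := -1)

L[2][0] = 4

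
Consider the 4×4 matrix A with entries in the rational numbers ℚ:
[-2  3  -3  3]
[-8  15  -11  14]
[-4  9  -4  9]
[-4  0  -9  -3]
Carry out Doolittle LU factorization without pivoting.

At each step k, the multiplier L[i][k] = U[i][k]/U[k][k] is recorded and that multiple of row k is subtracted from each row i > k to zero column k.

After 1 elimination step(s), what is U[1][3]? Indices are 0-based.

U[1][3] = 2

Step 1: pivot at (0,0) is -2.
  row1 ← row1 − (4)·row0  ⇒  L[1][0]=4, U row1=(0, 3, 1, 2)
  row2 ← row2 − (2)·row0  ⇒  L[2][0]=2, U row2=(0, 3, 2, 3)
  row3 ← row3 − (2)·row0  ⇒  L[3][0]=2, U row3=(0, -6, -3, -9)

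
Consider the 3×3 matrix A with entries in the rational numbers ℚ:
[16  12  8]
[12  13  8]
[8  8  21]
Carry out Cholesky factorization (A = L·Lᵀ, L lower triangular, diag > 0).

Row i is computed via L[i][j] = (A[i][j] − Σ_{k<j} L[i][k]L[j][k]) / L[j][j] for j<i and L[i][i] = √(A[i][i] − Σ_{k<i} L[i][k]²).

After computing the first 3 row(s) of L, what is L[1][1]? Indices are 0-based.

L[1][1] = 2

Step 1: L[0][0] = √(16) = 4.
  L[1][0] = (12) / L[0][0] = 3.
Step 2: L[1][1] = √(4) = 2.
  L[2][0] = (8) / L[0][0] = 2.
  L[2][1] = (2) / L[1][1] = 1.
Step 3: L[2][2] = √(16) = 4.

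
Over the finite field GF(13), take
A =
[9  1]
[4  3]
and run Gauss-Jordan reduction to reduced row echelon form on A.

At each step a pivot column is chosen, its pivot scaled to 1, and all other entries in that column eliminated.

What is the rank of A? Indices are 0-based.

rank = 2

pivot(0,0)=9: scale R0 → (1, 3)
  clear (1,0): R1 −= (4)R0 → (0, 4)
pivot(1,1)=4: scale R1 → (0, 1)
  clear (0,1): R0 −= (3)R1 → (1, 0)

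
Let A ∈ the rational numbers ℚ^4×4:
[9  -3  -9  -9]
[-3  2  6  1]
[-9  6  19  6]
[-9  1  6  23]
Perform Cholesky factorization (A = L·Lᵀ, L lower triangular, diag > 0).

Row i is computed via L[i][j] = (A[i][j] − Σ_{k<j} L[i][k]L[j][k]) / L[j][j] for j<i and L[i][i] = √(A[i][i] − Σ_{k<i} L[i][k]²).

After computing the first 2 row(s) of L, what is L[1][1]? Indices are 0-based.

Step 1: L[0][0] = √(9) = 3.
  L[1][0] = (-3) / L[0][0] = -1.
Step 2: L[1][1] = √(1) = 1.

L[1][1] = 1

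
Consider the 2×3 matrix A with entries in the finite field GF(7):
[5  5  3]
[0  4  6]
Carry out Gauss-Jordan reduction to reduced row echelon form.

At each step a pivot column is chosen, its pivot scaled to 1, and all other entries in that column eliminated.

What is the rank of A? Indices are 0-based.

pivot(0,0)=5: scale R0 → (1, 1, 2)
pivot(1,1)=4: scale R1 → (0, 1, 5)
  clear (0,1): R0 −= (1)R1 → (1, 0, 4)

rank = 2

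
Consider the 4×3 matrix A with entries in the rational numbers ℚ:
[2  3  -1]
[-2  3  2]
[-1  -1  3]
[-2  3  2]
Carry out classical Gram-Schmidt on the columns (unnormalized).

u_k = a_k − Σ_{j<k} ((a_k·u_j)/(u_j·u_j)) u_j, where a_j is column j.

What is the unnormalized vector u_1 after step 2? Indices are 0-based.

Step 1: u_0 = a_0 = (2, -2, -1, -2).
Step 2: u_1 = a_1 − (-5/13)·u_0 = (49/13, 29/13, -18/13, 29/13).

u_1 = (49/13, 29/13, -18/13, 29/13)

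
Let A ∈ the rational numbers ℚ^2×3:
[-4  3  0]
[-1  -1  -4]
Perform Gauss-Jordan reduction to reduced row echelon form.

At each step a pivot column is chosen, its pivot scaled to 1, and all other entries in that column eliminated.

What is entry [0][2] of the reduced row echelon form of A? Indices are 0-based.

M[0][2] = 12/7

[1] R0 /= -4  ⇒  (1, -3/4, 0)
     R1 -= -1·R0  ⇒  (0, -7/4, -4)
[2] R1 /= -7/4  ⇒  (0, 1, 16/7)
     R0 -= -3/4·R1  ⇒  (1, 0, 12/7)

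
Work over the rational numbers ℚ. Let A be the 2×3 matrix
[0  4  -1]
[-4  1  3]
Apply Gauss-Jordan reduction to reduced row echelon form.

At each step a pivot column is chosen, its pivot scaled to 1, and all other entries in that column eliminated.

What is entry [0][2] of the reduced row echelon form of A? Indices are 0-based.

M[0][2] = -13/16

[1] R0 <-> R1
[1] R0 /= -4  ⇒  (1, -1/4, -3/4)
[2] R1 /= 4  ⇒  (0, 1, -1/4)
     R0 -= -1/4·R1  ⇒  (1, 0, -13/16)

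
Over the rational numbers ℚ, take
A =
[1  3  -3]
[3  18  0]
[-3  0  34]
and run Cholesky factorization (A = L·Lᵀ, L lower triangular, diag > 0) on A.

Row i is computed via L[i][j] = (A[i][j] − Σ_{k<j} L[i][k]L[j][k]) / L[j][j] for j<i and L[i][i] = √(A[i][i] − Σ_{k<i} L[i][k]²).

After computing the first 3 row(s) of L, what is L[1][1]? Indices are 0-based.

L[1][1] = 3

Step 1: L[0][0] = √(1) = 1.
  L[1][0] = (3) / L[0][0] = 3.
Step 2: L[1][1] = √(9) = 3.
  L[2][0] = (-3) / L[0][0] = -3.
  L[2][1] = (9) / L[1][1] = 3.
Step 3: L[2][2] = √(16) = 4.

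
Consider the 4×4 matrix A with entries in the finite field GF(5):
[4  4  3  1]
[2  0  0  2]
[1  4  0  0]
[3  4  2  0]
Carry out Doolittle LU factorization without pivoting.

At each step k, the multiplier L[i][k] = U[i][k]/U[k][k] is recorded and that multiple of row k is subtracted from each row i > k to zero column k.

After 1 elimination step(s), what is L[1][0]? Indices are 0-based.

L[1][0] = 3

k=0: U[0][0]=4
  eliminate (1,0): mult=3, new row 1: (0, 3, 1, 4); set L[1][0]=3
  eliminate (2,0): mult=4, new row 2: (0, 3, 3, 1); set L[2][0]=4
  eliminate (3,0): mult=2, new row 3: (0, 1, 1, 3); set L[3][0]=2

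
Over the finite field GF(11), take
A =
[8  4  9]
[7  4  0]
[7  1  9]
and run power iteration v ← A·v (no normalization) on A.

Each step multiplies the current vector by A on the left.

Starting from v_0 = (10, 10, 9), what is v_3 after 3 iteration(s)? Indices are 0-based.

v_0 = (10, 10, 9).
v_1 = A·v_0 = (3, 0, 7).
v_2 = A·v_1 = (10, 10, 7).
v_3 = A·v_2 = (7, 0, 0).

v_3 = (7, 0, 0)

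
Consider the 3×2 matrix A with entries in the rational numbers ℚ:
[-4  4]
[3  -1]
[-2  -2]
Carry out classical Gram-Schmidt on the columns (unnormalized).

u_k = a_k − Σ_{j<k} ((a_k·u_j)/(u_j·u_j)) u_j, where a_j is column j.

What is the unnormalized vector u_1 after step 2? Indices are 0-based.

u_1 = (56/29, 16/29, -88/29)

Step 1: u_0 = a_0 = (-4, 3, -2).
Step 2: u_1 = a_1 − (-15/29)·u_0 = (56/29, 16/29, -88/29).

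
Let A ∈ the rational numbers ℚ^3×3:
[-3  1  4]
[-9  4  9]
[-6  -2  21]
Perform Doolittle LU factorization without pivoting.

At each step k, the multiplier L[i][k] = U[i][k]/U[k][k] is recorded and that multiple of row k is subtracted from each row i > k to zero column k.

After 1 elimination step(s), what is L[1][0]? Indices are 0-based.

Step 1: pivot at (0,0) is -3.
  row1 ← row1 − (3)·row0  ⇒  L[1][0]=3, U row1=(0, 1, -3)
  row2 ← row2 − (2)·row0  ⇒  L[2][0]=2, U row2=(0, -4, 13)

L[1][0] = 3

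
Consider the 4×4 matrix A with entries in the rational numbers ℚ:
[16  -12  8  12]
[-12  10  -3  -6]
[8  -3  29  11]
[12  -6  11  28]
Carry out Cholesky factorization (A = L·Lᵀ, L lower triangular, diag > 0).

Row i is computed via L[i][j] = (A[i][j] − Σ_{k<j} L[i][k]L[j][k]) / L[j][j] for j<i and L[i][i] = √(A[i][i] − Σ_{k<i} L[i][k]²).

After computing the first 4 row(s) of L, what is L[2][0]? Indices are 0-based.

Step 1: L[0][0] = √(16) = 4.
  L[1][0] = (-12) / L[0][0] = -3.
Step 2: L[1][1] = √(1) = 1.
  L[2][0] = (8) / L[0][0] = 2.
  L[2][1] = (3) / L[1][1] = 3.
Step 3: L[2][2] = √(16) = 4.
  L[3][0] = (12) / L[0][0] = 3.
  L[3][1] = (3) / L[1][1] = 3.
  L[3][2] = (-4) / L[2][2] = -1.
Step 4: L[3][3] = √(9) = 3.

L[2][0] = 2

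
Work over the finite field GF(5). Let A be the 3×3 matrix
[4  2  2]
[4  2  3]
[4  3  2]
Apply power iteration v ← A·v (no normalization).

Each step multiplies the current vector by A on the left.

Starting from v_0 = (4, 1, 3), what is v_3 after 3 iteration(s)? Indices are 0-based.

v_3 = (4, 1, 4)

v_0 = (4, 1, 3).
v_1 = A·v_0 = (4, 2, 0).
v_2 = A·v_1 = (0, 0, 2).
v_3 = A·v_2 = (4, 1, 4).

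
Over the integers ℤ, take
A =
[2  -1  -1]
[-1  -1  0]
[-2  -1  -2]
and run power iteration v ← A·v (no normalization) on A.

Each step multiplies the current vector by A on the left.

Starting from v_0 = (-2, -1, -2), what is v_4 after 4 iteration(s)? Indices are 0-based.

v_0 = (-2, -1, -2).
v_1 = A·v_0 = (-1, 3, 9).
v_2 = A·v_1 = (-14, -2, -19).
v_3 = A·v_2 = (-7, 16, 68).
v_4 = A·v_3 = (-98, -9, -138).

v_4 = (-98, -9, -138)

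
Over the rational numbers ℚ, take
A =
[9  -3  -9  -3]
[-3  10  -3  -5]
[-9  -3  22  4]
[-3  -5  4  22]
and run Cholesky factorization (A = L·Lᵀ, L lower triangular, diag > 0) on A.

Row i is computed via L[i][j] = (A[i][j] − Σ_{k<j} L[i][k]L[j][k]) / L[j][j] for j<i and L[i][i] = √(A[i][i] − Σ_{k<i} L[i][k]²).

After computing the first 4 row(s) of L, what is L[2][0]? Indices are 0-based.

L[2][0] = -3

Step 1: L[0][0] = √(9) = 3.
  L[1][0] = (-3) / L[0][0] = -1.
Step 2: L[1][1] = √(9) = 3.
  L[2][0] = (-9) / L[0][0] = -3.
  L[2][1] = (-6) / L[1][1] = -2.
Step 3: L[2][2] = √(9) = 3.
  L[3][0] = (-3) / L[0][0] = -1.
  L[3][1] = (-6) / L[1][1] = -2.
  L[3][2] = (-3) / L[2][2] = -1.
Step 4: L[3][3] = √(16) = 4.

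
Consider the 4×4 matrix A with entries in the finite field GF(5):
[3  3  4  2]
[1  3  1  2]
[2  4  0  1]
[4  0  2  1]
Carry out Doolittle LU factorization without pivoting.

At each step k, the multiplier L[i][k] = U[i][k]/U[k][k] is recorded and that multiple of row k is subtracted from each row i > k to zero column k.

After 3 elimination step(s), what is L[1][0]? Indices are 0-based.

Step 1: pivot at (0,0) is 3.
  row1 ← row1 − (2)·row0  ⇒  L[1][0]=2, U row1=(0, 2, 3, 3)
  row2 ← row2 − (4)·row0  ⇒  L[2][0]=4, U row2=(0, 2, 4, 3)
  row3 ← row3 − (3)·row0  ⇒  L[3][0]=3, U row3=(0, 1, 0, 0)
Step 2: pivot at (1,1) is 2.
  row2 ← row2 − (1)·row1  ⇒  L[2][1]=1, U row2=(0, 0, 1, 0)
  row3 ← row3 − (3)·row1  ⇒  L[3][1]=3, U row3=(0, 0, 1, 1)
Step 3: pivot at (2,2) is 1.
  row3 ← row3 − (1)·row2  ⇒  L[3][2]=1, U row3=(0, 0, 0, 1)

L[1][0] = 2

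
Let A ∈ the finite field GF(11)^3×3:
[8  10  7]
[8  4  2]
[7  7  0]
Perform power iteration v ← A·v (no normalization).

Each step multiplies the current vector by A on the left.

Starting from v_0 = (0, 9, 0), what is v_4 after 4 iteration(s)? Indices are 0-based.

v_0 = (0, 9, 0).
v_1 = A·v_0 = (2, 3, 8).
v_2 = A·v_1 = (3, 0, 2).
v_3 = A·v_2 = (5, 6, 10).
v_4 = A·v_3 = (5, 7, 0).

v_4 = (5, 7, 0)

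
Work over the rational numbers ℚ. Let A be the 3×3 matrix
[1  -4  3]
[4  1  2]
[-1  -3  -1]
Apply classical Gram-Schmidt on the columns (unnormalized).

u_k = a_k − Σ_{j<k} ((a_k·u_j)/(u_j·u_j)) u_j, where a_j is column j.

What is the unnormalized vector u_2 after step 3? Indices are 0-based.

u_2 = (44/51, -28/51, -4/3)

Step 1: u_0 = a_0 = (1, 4, -1).
Step 2: u_1 = a_1 − (1/6)·u_0 = (-25/6, 1/3, -17/6).
Step 3: u_2 = a_2 − (2/3)·u_0 − (-6/17)·u_1 = (44/51, -28/51, -4/3).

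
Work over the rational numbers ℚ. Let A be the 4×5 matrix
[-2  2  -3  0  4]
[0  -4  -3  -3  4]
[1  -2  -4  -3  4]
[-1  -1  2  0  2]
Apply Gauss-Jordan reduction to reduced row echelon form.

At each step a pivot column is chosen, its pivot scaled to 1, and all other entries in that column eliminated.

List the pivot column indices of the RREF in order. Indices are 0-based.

[1] R0 /= -2  ⇒  (1, -1, 3/2, 0, -2)
     R2 -= 1·R0  ⇒  (0, -1, -11/2, -3, 6)
     R3 -= -1·R0  ⇒  (0, -2, 7/2, 0, 0)
[2] R1 /= -4  ⇒  (0, 1, 3/4, 3/4, -1)
     R0 -= -1·R1  ⇒  (1, 0, 9/4, 3/4, -3)
     R2 -= -1·R1  ⇒  (0, 0, -19/4, -9/4, 5)
     R3 -= -2·R1  ⇒  (0, 0, 5, 3/2, -2)
[3] R2 /= -19/4  ⇒  (0, 0, 1, 9/19, -20/19)
     R0 -= 9/4·R2  ⇒  (1, 0, 0, -6/19, -12/19)
     R1 -= 3/4·R2  ⇒  (0, 1, 0, 15/38, -4/19)
     R3 -= 5·R2  ⇒  (0, 0, 0, -33/38, 62/19)
[4] R3 /= -33/38  ⇒  (0, 0, 0, 1, -124/33)
     R0 -= -6/19·R3  ⇒  (1, 0, 0, 0, -20/11)
     R1 -= 15/38·R3  ⇒  (0, 1, 0, 0, 14/11)
     R2 -= 9/19·R3  ⇒  (0, 0, 1, 0, 8/11)

pivot columns: 0, 1, 2, 3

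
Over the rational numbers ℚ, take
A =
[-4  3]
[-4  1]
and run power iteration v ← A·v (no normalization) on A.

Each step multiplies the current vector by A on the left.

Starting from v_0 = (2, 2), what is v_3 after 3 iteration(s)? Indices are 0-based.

v_3 = (46, 42)

v_0 = (2, 2).
v_1 = A·v_0 = (-2, -6).
v_2 = A·v_1 = (-10, 2).
v_3 = A·v_2 = (46, 42).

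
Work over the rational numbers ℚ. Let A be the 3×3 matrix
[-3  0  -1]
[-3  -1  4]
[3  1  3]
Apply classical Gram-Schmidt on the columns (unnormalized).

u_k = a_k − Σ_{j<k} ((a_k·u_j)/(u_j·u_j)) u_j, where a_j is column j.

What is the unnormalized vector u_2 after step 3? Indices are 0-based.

u_2 = (0, 7/2, 7/2)

Step 1: u_0 = a_0 = (-3, -3, 3).
Step 2: u_1 = a_1 − (2/9)·u_0 = (2/3, -1/3, 1/3).
Step 3: u_2 = a_2 − (0)·u_0 − (-3/2)·u_1 = (0, 7/2, 7/2).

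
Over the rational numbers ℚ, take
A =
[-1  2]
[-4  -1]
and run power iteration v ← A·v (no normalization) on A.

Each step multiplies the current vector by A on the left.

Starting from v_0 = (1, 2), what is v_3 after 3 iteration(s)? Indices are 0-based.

v_3 = (3, 66)

v_0 = (1, 2).
v_1 = A·v_0 = (3, -6).
v_2 = A·v_1 = (-15, -6).
v_3 = A·v_2 = (3, 66).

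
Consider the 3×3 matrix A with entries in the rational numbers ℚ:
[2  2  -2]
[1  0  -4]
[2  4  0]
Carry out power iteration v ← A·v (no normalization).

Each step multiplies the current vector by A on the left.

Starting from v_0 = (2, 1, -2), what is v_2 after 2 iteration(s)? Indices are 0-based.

v_0 = (2, 1, -2).
v_1 = A·v_0 = (10, 10, 8).
v_2 = A·v_1 = (24, -22, 60).

v_2 = (24, -22, 60)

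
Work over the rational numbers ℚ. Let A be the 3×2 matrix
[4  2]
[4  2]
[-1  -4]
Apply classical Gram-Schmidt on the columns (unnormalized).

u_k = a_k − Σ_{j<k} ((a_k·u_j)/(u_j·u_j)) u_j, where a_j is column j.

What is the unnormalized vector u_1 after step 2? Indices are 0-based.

u_1 = (-14/33, -14/33, -112/33)

Step 1: u_0 = a_0 = (4, 4, -1).
Step 2: u_1 = a_1 − (20/33)·u_0 = (-14/33, -14/33, -112/33).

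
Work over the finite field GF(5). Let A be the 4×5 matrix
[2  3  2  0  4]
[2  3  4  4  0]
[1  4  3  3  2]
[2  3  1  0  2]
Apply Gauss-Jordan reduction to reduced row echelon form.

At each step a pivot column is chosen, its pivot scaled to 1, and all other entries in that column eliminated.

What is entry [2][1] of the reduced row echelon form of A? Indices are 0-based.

pivot(0,0)=2: scale R0 → (1, 4, 1, 0, 2)
  clear (1,0): R1 −= (2)R0 → (0, 0, 2, 4, 1)
  clear (2,0): R2 −= (1)R0 → (0, 0, 2, 3, 0)
  clear (3,0): R3 −= (2)R0 → (0, 0, 4, 0, 3)
col 1: no nonzero at/below row 1; advance.
pivot(1,2)=2: scale R1 → (0, 0, 1, 2, 3)
  clear (0,2): R0 −= (1)R1 → (1, 4, 0, 3, 4)
  clear (2,2): R2 −= (2)R1 → (0, 0, 0, 4, 4)
  clear (3,2): R3 −= (4)R1 → (0, 0, 0, 2, 1)
pivot(2,3)=4: scale R2 → (0, 0, 0, 1, 1)
  clear (0,3): R0 −= (3)R2 → (1, 4, 0, 0, 1)
  clear (1,3): R1 −= (2)R2 → (0, 0, 1, 0, 1)
  clear (3,3): R3 −= (2)R2 → (0, 0, 0, 0, 4)
pivot(3,4)=4: scale R3 → (0, 0, 0, 0, 1)
  clear (0,4): R0 −= (1)R3 → (1, 4, 0, 0, 0)
  clear (1,4): R1 −= (1)R3 → (0, 0, 1, 0, 0)
  clear (2,4): R2 −= (1)R3 → (0, 0, 0, 1, 0)

M[2][1] = 0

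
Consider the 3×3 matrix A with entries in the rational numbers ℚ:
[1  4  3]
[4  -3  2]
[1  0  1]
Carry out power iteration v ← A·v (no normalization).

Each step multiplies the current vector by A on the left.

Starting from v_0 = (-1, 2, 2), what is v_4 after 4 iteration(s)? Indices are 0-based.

v_0 = (-1, 2, 2).
v_1 = A·v_0 = (13, -6, 1).
v_2 = A·v_1 = (-8, 72, 14).
v_3 = A·v_2 = (322, -220, 6).
v_4 = A·v_3 = (-540, 1960, 328).

v_4 = (-540, 1960, 328)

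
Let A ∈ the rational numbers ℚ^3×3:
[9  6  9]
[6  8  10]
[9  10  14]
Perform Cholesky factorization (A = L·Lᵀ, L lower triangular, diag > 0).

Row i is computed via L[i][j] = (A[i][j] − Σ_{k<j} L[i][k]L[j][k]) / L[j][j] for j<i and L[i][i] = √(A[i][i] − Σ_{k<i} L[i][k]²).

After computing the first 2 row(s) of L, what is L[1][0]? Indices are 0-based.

Step 1: L[0][0] = √(9) = 3.
  L[1][0] = (6) / L[0][0] = 2.
Step 2: L[1][1] = √(4) = 2.

L[1][0] = 2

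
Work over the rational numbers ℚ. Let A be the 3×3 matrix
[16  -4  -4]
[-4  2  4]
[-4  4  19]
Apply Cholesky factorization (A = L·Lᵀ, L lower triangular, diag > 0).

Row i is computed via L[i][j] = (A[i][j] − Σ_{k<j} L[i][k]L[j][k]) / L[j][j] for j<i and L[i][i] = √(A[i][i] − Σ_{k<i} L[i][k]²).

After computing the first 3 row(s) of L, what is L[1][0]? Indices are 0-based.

L[1][0] = -1

Step 1: L[0][0] = √(16) = 4.
  L[1][0] = (-4) / L[0][0] = -1.
Step 2: L[1][1] = √(1) = 1.
  L[2][0] = (-4) / L[0][0] = -1.
  L[2][1] = (3) / L[1][1] = 3.
Step 3: L[2][2] = √(9) = 3.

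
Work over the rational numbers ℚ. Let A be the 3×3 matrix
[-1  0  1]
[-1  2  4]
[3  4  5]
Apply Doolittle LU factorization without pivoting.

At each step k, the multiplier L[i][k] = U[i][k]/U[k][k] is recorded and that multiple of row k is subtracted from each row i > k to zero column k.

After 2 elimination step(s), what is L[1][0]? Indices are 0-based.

L[1][0] = 1

k=0: U[0][0]=-1
  eliminate (1,0): mult=1, new row 1: (0, 2, 3); set L[1][0]=1
  eliminate (2,0): mult=-3, new row 2: (0, 4, 8); set L[2][0]=-3
k=1: U[1][1]=2
  eliminate (2,1): mult=2, new row 2: (0, 0, 2); set L[2][1]=2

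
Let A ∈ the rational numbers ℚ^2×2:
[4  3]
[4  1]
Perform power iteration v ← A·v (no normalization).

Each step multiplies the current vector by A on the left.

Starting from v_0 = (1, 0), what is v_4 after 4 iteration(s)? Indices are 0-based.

v_4 = (1084, 820)

v_0 = (1, 0).
v_1 = A·v_0 = (4, 4).
v_2 = A·v_1 = (28, 20).
v_3 = A·v_2 = (172, 132).
v_4 = A·v_3 = (1084, 820).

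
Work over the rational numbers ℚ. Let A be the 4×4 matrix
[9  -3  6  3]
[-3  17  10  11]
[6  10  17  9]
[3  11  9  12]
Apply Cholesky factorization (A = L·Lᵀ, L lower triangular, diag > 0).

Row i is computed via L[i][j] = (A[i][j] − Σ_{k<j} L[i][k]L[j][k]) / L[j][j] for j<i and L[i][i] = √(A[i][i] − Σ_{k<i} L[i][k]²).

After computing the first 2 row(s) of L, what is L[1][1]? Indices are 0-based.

L[1][1] = 4

Step 1: L[0][0] = √(9) = 3.
  L[1][0] = (-3) / L[0][0] = -1.
Step 2: L[1][1] = √(16) = 4.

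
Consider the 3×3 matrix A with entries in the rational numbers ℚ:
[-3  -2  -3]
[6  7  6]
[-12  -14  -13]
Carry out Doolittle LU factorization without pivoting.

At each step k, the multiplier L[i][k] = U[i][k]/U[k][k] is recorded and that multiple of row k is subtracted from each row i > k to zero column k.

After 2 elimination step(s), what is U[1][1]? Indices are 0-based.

k=0: U[0][0]=-3
  eliminate (1,0): mult=-2, new row 1: (0, 3, 0); set L[1][0]=-2
  eliminate (2,0): mult=4, new row 2: (0, -6, -1); set L[2][0]=4
k=1: U[1][1]=3
  eliminate (2,1): mult=-2, new row 2: (0, 0, -1); set L[2][1]=-2

U[1][1] = 3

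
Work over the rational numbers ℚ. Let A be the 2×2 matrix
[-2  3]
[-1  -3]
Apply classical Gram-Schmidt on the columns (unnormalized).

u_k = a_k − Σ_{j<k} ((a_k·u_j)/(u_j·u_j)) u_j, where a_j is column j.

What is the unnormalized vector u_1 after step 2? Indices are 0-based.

Step 1: u_0 = a_0 = (-2, -1).
Step 2: u_1 = a_1 − (-3/5)·u_0 = (9/5, -18/5).

u_1 = (9/5, -18/5)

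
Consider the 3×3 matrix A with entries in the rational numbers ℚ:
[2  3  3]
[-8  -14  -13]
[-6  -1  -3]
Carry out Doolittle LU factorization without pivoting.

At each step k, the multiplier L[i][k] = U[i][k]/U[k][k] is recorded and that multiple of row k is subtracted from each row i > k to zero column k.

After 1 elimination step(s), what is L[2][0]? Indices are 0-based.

[col 0] pivot 2
  R1 -= -4*R0 → (0, -2, -1)  (L[1][0] := -4)
  R2 -= -3*R0 → (0, 8, 6)  (L[2][0] := -3)

L[2][0] = -3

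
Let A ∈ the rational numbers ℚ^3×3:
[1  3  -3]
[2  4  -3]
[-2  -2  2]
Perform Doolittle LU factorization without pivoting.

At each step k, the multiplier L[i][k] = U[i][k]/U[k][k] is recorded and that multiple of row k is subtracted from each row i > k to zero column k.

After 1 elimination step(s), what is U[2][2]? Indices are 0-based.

[col 0] pivot 1
  R1 -= 2*R0 → (0, -2, 3)  (L[1][0] := 2)
  R2 -= -2*R0 → (0, 4, -4)  (L[2][0] := -2)

U[2][2] = -4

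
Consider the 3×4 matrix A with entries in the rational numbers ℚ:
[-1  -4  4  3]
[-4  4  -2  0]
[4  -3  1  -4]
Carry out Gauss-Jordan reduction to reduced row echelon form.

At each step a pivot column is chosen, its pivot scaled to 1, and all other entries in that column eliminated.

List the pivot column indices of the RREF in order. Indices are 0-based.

pivot(0,0)=-1: scale R0 → (1, 4, -4, -3)
  clear (1,0): R1 −= (-4)R0 → (0, 20, -18, -12)
  clear (2,0): R2 −= (4)R0 → (0, -19, 17, 8)
pivot(1,1)=20: scale R1 → (0, 1, -9/10, -3/5)
  clear (0,1): R0 −= (4)R1 → (1, 0, -2/5, -3/5)
  clear (2,1): R2 −= (-19)R1 → (0, 0, -1/10, -17/5)
pivot(2,2)=-1/10: scale R2 → (0, 0, 1, 34)
  clear (0,2): R0 −= (-2/5)R2 → (1, 0, 0, 13)
  clear (1,2): R1 −= (-9/10)R2 → (0, 1, 0, 30)

pivot columns: 0, 1, 2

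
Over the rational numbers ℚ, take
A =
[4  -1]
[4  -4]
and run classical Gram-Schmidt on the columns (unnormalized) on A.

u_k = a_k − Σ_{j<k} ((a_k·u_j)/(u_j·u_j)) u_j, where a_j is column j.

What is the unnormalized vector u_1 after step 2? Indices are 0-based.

Step 1: u_0 = a_0 = (4, 4).
Step 2: u_1 = a_1 − (-5/8)·u_0 = (3/2, -3/2).

u_1 = (3/2, -3/2)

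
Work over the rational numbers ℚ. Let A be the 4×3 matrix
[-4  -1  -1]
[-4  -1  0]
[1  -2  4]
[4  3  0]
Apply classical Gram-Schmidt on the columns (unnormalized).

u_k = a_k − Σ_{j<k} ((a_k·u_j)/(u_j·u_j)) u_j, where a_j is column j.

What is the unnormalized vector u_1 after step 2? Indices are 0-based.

Step 1: u_0 = a_0 = (-4, -4, 1, 4).
Step 2: u_1 = a_1 − (18/49)·u_0 = (23/49, 23/49, -116/49, 75/49).

u_1 = (23/49, 23/49, -116/49, 75/49)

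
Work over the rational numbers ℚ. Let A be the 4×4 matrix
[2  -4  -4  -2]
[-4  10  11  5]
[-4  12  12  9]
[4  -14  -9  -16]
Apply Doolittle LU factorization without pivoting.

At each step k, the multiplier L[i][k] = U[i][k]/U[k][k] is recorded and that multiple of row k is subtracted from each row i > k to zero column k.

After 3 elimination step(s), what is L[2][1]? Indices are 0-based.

Step 1: pivot at (0,0) is 2.
  row1 ← row1 − (-2)·row0  ⇒  L[1][0]=-2, U row1=(0, 2, 3, 1)
  row2 ← row2 − (-2)·row0  ⇒  L[2][0]=-2, U row2=(0, 4, 4, 5)
  row3 ← row3 − (2)·row0  ⇒  L[3][0]=2, U row3=(0, -6, -1, -12)
Step 2: pivot at (1,1) is 2.
  row2 ← row2 − (2)·row1  ⇒  L[2][1]=2, U row2=(0, 0, -2, 3)
  row3 ← row3 − (-3)·row1  ⇒  L[3][1]=-3, U row3=(0, 0, 8, -9)
Step 3: pivot at (2,2) is -2.
  row3 ← row3 − (-4)·row2  ⇒  L[3][2]=-4, U row3=(0, 0, 0, 3)

L[2][1] = 2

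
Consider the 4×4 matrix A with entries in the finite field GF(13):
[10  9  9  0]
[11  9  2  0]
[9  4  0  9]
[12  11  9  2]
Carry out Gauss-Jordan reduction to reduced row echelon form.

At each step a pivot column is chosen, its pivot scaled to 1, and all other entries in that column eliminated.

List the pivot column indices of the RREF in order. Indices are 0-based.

pivot(0,0)=10: scale R0 → (1, 10, 10, 0)
  clear (1,0): R1 −= (11)R0 → (0, 3, 9, 0)
  clear (2,0): R2 −= (9)R0 → (0, 5, 1, 9)
  clear (3,0): R3 −= (12)R0 → (0, 8, 6, 2)
pivot(1,1)=3: scale R1 → (0, 1, 3, 0)
  clear (0,1): R0 −= (10)R1 → (1, 0, 6, 0)
  clear (2,1): R2 −= (5)R1 → (0, 0, 12, 9)
  clear (3,1): R3 −= (8)R1 → (0, 0, 8, 2)
pivot(2,2)=12: scale R2 → (0, 0, 1, 4)
  clear (0,2): R0 −= (6)R2 → (1, 0, 0, 2)
  clear (1,2): R1 −= (3)R2 → (0, 1, 0, 1)
  clear (3,2): R3 −= (8)R2 → (0, 0, 0, 9)
pivot(3,3)=9: scale R3 → (0, 0, 0, 1)
  clear (0,3): R0 −= (2)R3 → (1, 0, 0, 0)
  clear (1,3): R1 −= (1)R3 → (0, 1, 0, 0)
  clear (2,3): R2 −= (4)R3 → (0, 0, 1, 0)

pivot columns: 0, 1, 2, 3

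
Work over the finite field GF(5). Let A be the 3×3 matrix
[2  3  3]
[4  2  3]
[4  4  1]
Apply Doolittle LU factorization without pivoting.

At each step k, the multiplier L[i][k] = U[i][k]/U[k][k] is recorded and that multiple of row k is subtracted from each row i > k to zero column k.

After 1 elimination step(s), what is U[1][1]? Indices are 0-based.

Step 1: pivot at (0,0) is 2.
  row1 ← row1 − (2)·row0  ⇒  L[1][0]=2, U row1=(0, 1, 2)
  row2 ← row2 − (2)·row0  ⇒  L[2][0]=2, U row2=(0, 3, 0)

U[1][1] = 1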